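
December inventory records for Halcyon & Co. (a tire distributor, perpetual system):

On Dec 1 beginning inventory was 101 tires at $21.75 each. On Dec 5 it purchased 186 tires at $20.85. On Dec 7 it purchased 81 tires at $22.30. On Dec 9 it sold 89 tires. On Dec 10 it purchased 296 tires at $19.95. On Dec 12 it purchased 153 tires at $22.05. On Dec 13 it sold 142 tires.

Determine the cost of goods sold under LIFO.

Dec 9, 89 sold [LIFO — newest first]: 81 @ $22.30 + 8 @ $20.85 = $1,973.10
Dec 13, 142 sold [LIFO — newest first]: 142 @ $22.05 = $3,131.10
Total COGS = $1,973.10 + $3,131.10 = $5,104.20
Ending inventory: 101 @ $21.75 + 178 @ $20.85 + 296 @ $19.95 + 11 @ $22.05 = $12,055.80

COGS = $5,104.20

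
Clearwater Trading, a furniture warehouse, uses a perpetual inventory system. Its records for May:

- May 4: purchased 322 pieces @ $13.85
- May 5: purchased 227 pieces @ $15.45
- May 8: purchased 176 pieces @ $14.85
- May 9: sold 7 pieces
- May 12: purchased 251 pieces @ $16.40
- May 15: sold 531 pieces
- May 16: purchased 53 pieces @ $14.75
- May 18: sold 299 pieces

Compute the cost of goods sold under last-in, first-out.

COGS = $12,819.40

May 9, 7 sold [LIFO — newest first]: 7 @ $14.85 = $103.95
May 15, 531 sold [LIFO — newest first]: 251 @ $16.40 + 169 @ $14.85 + 111 @ $15.45 = $8,341.00
May 18, 299 sold [LIFO — newest first]: 53 @ $14.75 + 116 @ $15.45 + 130 @ $13.85 = $4,374.45
Total COGS = $103.95 + $8,341.00 + $4,374.45 = $12,819.40
Ending inventory: 192 @ $13.85 = $2,659.20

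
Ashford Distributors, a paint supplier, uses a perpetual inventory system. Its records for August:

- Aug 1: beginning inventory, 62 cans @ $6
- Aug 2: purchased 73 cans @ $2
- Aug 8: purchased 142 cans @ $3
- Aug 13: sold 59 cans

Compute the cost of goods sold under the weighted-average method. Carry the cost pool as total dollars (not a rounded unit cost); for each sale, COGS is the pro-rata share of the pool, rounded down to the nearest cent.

COGS = $201.06

After Aug 1: 62 on hand, pool $372.00 (≈ $6.0000 each)
After Aug 2: 135 on hand, pool $518.00 (≈ $3.8370 each)
After Aug 8: 277 on hand, pool $944.00 (≈ $3.4079 each)
Aug 13, sell 59: 59/277 × $944.00 → $201.06
Ending inventory (cost pool remaining) = $742.94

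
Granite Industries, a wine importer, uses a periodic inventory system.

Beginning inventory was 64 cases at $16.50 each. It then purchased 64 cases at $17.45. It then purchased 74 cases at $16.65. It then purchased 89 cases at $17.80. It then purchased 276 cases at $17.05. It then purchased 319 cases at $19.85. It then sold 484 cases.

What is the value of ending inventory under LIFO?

Ending inventory = $6,881.65

Sale 1 (484) [LIFO — newest first]: 319 @ $19.85 + 165 @ $17.05 = $9,145.40
Ending inventory: 64 @ $16.50 + 64 @ $17.45 + 74 @ $16.65 + 89 @ $17.80 + 111 @ $17.05 = $6,881.65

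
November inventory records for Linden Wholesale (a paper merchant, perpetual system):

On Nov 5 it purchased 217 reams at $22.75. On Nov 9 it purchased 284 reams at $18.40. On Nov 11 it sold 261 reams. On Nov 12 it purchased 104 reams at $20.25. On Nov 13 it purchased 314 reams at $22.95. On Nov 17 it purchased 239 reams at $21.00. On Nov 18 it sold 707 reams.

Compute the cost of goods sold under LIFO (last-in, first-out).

COGS = $20,171.15

Nov 11, 261 sold [LIFO — newest first]: 261 @ $18.40 = $4,802.40
Nov 18, 707 sold [LIFO — newest first]: 239 @ $21.00 + 314 @ $22.95 + 104 @ $20.25 + 23 @ $18.40 + 27 @ $22.75 = $15,368.75
Total COGS = $4,802.40 + $15,368.75 = $20,171.15
Ending inventory: 190 @ $22.75 = $4,322.50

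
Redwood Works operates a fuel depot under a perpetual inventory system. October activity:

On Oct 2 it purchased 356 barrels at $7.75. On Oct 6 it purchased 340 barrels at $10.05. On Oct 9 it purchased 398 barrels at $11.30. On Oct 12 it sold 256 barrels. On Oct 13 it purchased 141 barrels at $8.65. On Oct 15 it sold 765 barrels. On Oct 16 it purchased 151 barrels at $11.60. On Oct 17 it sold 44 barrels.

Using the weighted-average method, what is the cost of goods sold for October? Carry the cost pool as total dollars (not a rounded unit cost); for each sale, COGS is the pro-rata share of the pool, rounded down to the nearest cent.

COGS = $10,298.01

After Oct 2: 356 on hand, pool $2,759.00 (≈ $7.7500 each)
After Oct 6: 696 on hand, pool $6,176.00 (≈ $8.8736 each)
After Oct 9: 1094 on hand, pool $10,673.40 (≈ $9.7563 each)
Oct 12, sell 256: 256/1094 × $10,673.40 → $2,497.61
After Oct 13: 979 on hand, pool $9,395.44 (≈ $9.5970 each)
Oct 15, sell 765: 765/979 × $9,395.44 → $7,341.68
After Oct 16: 365 on hand, pool $3,805.36 (≈ $10.4256 each)
Oct 17, sell 44: 44/365 × $3,805.36 → $458.72
Total COGS = $2,497.61 + $7,341.68 + $458.72 = $10,298.01
Ending inventory (cost pool remaining) = $3,346.64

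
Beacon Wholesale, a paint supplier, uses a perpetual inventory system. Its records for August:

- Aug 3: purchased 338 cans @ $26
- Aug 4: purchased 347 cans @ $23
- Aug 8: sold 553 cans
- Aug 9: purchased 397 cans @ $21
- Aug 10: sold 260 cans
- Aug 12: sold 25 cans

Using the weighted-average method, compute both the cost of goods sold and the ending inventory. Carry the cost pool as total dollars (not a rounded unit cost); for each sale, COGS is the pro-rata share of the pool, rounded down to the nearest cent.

After Aug 3: 338 on hand, pool $8,788.00 (≈ $26.0000 each)
After Aug 4: 685 on hand, pool $16,769.00 (≈ $24.4803 each)
Aug 8, sell 553: 553/685 × $16,769.00 → $13,537.60
After Aug 9: 529 on hand, pool $11,568.40 (≈ $21.8684 each)
Aug 10, sell 260: 260/529 × $11,568.40 → $5,685.79
Aug 12, sell 25: 25/269 × $5,882.61 → $546.71
Total COGS = $13,537.60 + $5,685.79 + $546.71 = $19,770.10
Ending inventory (cost pool remaining) = $5,335.90
Check: goods available $25,106.00 = COGS $19,770.10 + ending $5,335.90

COGS = $19,770.10; ending inventory = $5,335.90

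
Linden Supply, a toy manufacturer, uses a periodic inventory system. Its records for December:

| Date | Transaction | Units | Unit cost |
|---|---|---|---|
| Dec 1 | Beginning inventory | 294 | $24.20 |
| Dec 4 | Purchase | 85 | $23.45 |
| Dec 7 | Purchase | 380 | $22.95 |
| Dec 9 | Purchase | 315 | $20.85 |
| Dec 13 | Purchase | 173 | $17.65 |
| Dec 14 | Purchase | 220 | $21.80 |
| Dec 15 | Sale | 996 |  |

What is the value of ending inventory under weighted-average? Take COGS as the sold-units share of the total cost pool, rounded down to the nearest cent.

Dec 15, sell 996: 996/1467 × $32,246.25 → $21,893.15
Ending inventory (cost pool remaining) = $10,353.10
Check: goods available $32,246.25 = COGS $21,893.15 + ending $10,353.10

Ending inventory = $10,353.10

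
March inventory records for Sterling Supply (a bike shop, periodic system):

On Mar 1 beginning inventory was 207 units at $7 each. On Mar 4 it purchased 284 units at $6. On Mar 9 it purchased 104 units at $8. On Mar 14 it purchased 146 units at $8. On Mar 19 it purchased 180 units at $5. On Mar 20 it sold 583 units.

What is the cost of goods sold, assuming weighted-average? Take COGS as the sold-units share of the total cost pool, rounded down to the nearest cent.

Mar 20, sell 583: 583/921 × $6,053.00 → $3,831.59
Ending inventory (cost pool remaining) = $2,221.41

COGS = $3,831.59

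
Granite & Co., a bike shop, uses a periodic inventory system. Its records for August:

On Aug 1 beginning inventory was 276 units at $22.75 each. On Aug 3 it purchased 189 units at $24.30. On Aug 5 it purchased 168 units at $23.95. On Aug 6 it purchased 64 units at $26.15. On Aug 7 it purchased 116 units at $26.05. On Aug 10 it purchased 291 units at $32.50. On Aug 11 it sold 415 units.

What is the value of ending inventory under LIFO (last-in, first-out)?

Aug 11, 415 sold [LIFO — newest first]: 291 @ $32.50 + 116 @ $26.05 + 8 @ $26.15 = $12,688.50
Ending inventory: 276 @ $22.75 + 189 @ $24.30 + 168 @ $23.95 + 56 @ $26.15 = $16,359.70

Ending inventory = $16,359.70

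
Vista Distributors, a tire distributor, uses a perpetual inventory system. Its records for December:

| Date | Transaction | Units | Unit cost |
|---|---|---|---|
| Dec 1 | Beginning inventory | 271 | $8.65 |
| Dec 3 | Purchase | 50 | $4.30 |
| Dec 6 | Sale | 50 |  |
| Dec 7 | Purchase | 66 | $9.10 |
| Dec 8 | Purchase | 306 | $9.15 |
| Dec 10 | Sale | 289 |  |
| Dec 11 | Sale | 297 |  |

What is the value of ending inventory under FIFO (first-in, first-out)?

Ending inventory = $521.55

Dec 6, 50 sold [FIFO — oldest first]: 50 @ $8.65 = $432.50
Dec 10, 289 sold [FIFO — oldest first]: 221 @ $8.65 + 50 @ $4.30 + 18 @ $9.10 = $2,290.45
Dec 11, 297 sold [FIFO — oldest first]: 48 @ $9.10 + 249 @ $9.15 = $2,715.15
Total COGS = $432.50 + $2,290.45 + $2,715.15 = $5,438.10
Ending inventory: 57 @ $9.15 = $521.55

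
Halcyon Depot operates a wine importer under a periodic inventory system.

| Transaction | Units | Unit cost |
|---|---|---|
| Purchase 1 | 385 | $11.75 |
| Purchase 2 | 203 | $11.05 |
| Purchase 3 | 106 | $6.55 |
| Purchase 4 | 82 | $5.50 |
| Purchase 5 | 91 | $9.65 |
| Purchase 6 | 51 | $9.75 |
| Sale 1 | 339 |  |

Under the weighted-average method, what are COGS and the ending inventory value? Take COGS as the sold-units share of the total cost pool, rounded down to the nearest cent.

Sale 1, sell 339: 339/918 × $9,287.60 → $3,429.73
Ending inventory (cost pool remaining) = $5,857.87
Check: goods available $9,287.60 = COGS $3,429.73 + ending $5,857.87

COGS = $3,429.73; ending inventory = $5,857.87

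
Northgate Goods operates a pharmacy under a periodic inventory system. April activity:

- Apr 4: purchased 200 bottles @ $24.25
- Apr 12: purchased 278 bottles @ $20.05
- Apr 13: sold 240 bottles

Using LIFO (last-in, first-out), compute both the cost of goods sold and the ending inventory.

COGS = $4,812.00; ending inventory = $5,611.90

Apr 13, 240 sold [LIFO — newest first]: 240 @ $20.05 = $4,812.00
Ending inventory: 200 @ $24.25 + 38 @ $20.05 = $5,611.90
Check: goods available $10,423.90 = COGS $4,812.00 + ending $5,611.90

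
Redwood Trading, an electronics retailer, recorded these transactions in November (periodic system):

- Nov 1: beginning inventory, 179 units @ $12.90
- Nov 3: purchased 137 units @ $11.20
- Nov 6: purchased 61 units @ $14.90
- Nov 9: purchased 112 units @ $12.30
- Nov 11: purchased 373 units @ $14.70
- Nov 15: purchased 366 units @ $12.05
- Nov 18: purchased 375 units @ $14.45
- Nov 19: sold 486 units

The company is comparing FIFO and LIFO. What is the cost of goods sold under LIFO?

FIFO COGS: 179 @ $12.90 + 137 @ $11.20 + 61 @ $14.90 + 109 @ $12.30 = $6,093.10
LIFO COGS: 375 @ $14.45 + 111 @ $12.05 = $6,756.30

COGS = $6,756.30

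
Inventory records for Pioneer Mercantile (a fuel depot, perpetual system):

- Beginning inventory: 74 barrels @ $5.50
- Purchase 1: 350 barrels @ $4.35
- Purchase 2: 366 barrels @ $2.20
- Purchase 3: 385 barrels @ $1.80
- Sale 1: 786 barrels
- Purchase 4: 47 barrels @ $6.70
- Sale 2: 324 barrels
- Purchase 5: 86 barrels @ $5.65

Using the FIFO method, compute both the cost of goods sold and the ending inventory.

COGS = $3,310.70; ending inventory = $917.80

Sale 1 (786) [FIFO — oldest first]: 74 @ $5.50 + 350 @ $4.35 + 362 @ $2.20 = $2,725.90
Sale 2 (324) [FIFO — oldest first]: 4 @ $2.20 + 320 @ $1.80 = $584.80
Total COGS = $2,725.90 + $584.80 = $3,310.70
Ending inventory: 65 @ $1.80 + 47 @ $6.70 + 86 @ $5.65 = $917.80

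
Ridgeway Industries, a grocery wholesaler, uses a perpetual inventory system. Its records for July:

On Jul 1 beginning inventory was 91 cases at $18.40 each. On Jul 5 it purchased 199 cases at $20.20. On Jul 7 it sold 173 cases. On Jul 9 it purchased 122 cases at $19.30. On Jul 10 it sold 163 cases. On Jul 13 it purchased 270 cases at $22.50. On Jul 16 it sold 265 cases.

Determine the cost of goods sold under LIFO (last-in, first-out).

COGS = $12,612.90

Jul 7, 173 sold [LIFO — newest first]: 173 @ $20.20 = $3,494.60
Jul 10, 163 sold [LIFO — newest first]: 122 @ $19.30 + 26 @ $20.20 + 15 @ $18.40 = $3,155.80
Jul 16, 265 sold [LIFO — newest first]: 265 @ $22.50 = $5,962.50
Total COGS = $3,494.60 + $3,155.80 + $5,962.50 = $12,612.90
Ending inventory: 76 @ $18.40 + 5 @ $22.50 = $1,510.90
Check: goods available $14,123.80 = COGS $12,612.90 + ending $1,510.90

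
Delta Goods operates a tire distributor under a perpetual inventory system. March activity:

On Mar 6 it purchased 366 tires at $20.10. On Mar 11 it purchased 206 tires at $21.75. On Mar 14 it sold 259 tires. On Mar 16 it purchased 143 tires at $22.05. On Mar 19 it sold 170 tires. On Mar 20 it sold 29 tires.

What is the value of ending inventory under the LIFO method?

Mar 14, 259 sold [LIFO — newest first]: 206 @ $21.75 + 53 @ $20.10 = $5,545.80
Mar 19, 170 sold [LIFO — newest first]: 143 @ $22.05 + 27 @ $20.10 = $3,695.85
Mar 20, 29 sold [LIFO — newest first]: 29 @ $20.10 = $582.90
Total COGS = $5,545.80 + $3,695.85 + $582.90 = $9,824.55
Ending inventory: 257 @ $20.10 = $5,165.70
Check: goods available $14,990.25 = COGS $9,824.55 + ending $5,165.70

Ending inventory = $5,165.70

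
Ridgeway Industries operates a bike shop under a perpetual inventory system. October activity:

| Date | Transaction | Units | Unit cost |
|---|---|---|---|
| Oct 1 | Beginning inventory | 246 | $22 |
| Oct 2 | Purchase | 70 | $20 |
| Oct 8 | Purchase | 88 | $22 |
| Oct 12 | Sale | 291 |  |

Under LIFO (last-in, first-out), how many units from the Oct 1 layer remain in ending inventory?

Oct 12, 291 sold [LIFO — newest first]: 88 @ $22 + 70 @ $20 + 133 @ $22 = $6,262
Ending inventory: 113 @ $22 = $2,486
Check: goods available $8,748 = COGS $6,262 + ending $2,486

113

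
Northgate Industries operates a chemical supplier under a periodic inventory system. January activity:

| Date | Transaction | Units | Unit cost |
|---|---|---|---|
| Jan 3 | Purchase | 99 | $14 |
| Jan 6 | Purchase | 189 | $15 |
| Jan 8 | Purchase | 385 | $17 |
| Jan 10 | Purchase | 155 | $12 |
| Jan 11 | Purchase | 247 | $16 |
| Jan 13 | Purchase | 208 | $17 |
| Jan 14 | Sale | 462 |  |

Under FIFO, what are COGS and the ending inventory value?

Jan 14, 462 sold [FIFO — oldest first]: 99 @ $14 + 189 @ $15 + 174 @ $17 = $7,179
Ending inventory: 211 @ $17 + 155 @ $12 + 247 @ $16 + 208 @ $17 = $12,935

COGS = $7,179; ending inventory = $12,935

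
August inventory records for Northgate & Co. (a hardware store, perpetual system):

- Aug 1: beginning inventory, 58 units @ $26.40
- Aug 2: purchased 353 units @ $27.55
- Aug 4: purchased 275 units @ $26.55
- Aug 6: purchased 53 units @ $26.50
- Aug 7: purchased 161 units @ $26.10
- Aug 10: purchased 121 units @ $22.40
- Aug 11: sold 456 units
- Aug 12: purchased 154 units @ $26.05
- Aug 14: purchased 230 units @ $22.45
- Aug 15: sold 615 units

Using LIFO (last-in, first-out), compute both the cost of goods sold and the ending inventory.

Aug 11, 456 sold [LIFO — newest first]: 121 @ $22.40 + 161 @ $26.10 + 53 @ $26.50 + 121 @ $26.55 = $11,529.55
Aug 15, 615 sold [LIFO — newest first]: 230 @ $22.45 + 154 @ $26.05 + 154 @ $26.55 + 77 @ $27.55 = $15,385.25
Total COGS = $11,529.55 + $15,385.25 = $26,914.80
Ending inventory: 58 @ $26.40 + 276 @ $27.55 = $9,135.00

COGS = $26,914.80; ending inventory = $9,135.00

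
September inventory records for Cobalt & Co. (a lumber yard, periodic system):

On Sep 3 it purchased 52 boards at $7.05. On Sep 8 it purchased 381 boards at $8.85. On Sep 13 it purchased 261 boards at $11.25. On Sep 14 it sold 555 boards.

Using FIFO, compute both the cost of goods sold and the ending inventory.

Sep 14, 555 sold [FIFO — oldest first]: 52 @ $7.05 + 381 @ $8.85 + 122 @ $11.25 = $5,110.95
Ending inventory: 139 @ $11.25 = $1,563.75
Check: goods available $6,674.70 = COGS $5,110.95 + ending $1,563.75

COGS = $5,110.95; ending inventory = $1,563.75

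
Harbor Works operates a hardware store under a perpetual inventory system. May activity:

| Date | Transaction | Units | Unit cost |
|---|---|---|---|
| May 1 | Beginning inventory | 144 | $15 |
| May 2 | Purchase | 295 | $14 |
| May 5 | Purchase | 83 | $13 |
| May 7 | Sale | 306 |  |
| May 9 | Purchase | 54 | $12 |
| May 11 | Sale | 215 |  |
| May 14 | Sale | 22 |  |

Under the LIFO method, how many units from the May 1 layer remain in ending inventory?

May 7, 306 sold [LIFO — newest first]: 83 @ $13 + 223 @ $14 = $4,201
May 11, 215 sold [LIFO — newest first]: 54 @ $12 + 72 @ $14 + 89 @ $15 = $2,991
May 14, 22 sold [LIFO — newest first]: 22 @ $15 = $330
Total COGS = $4,201 + $2,991 + $330 = $7,522
Ending inventory: 33 @ $15 = $495
Check: goods available $8,017 = COGS $7,522 + ending $495

33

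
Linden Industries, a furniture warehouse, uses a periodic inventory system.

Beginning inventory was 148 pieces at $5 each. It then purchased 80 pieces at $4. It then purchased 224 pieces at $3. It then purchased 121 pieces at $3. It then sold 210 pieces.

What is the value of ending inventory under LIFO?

Ending inventory = $1,465

Sale 1 (210) [LIFO — newest first]: 121 @ $3 + 89 @ $3 = $630
Ending inventory: 148 @ $5 + 80 @ $4 + 135 @ $3 = $1,465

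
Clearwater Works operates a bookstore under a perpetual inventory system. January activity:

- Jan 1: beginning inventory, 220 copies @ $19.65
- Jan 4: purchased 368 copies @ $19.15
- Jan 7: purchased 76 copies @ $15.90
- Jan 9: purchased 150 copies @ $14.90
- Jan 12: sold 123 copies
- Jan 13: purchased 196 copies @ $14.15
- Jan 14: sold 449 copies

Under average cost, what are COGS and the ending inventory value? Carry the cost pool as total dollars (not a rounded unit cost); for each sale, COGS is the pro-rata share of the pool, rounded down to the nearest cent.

After Jan 1: 220 on hand, pool $4,323.00 (≈ $19.6500 each)
After Jan 4: 588 on hand, pool $11,370.20 (≈ $19.3371 each)
After Jan 7: 664 on hand, pool $12,578.60 (≈ $18.9437 each)
After Jan 9: 814 on hand, pool $14,813.60 (≈ $18.1985 each)
Jan 12, sell 123: 123/814 × $14,813.60 → $2,238.41
After Jan 13: 887 on hand, pool $15,348.59 (≈ $17.3039 each)
Jan 14, sell 449: 449/887 × $15,348.59 → $7,769.46
Total COGS = $2,238.41 + $7,769.46 = $10,007.87
Ending inventory (cost pool remaining) = $7,579.13

COGS = $10,007.87; ending inventory = $7,579.13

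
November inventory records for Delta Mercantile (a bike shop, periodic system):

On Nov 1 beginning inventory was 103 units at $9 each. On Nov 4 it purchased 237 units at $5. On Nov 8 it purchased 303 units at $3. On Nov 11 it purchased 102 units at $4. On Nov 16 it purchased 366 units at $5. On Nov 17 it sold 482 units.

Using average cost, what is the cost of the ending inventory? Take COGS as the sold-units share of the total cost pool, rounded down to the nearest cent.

Ending inventory = $2,977.42

Nov 17, sell 482: 482/1111 × $5,259.00 → $2,281.58
Ending inventory (cost pool remaining) = $2,977.42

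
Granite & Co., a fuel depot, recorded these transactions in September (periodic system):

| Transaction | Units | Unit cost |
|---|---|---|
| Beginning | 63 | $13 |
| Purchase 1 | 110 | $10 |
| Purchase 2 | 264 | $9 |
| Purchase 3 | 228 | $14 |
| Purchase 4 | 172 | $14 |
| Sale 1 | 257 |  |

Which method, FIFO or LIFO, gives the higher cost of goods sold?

LIFO

FIFO COGS: 63 @ $13 + 110 @ $10 + 84 @ $9 = $2,675
LIFO COGS: 172 @ $14 + 85 @ $14 = $3,598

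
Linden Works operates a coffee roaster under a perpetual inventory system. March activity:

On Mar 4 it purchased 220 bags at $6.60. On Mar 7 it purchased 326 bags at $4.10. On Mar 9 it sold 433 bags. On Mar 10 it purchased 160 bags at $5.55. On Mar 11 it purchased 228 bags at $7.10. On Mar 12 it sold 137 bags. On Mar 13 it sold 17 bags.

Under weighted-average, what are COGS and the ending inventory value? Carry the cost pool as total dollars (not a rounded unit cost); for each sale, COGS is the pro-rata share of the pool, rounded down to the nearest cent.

COGS = $3,159.42; ending inventory = $2,135.98

After Mar 4: 220 on hand, pool $1,452.00 (≈ $6.6000 each)
After Mar 7: 546 on hand, pool $2,788.60 (≈ $5.1073 each)
Mar 9, sell 433: 433/546 × $2,788.60 → $2,211.47
After Mar 10: 273 on hand, pool $1,465.13 (≈ $5.3668 each)
After Mar 11: 501 on hand, pool $3,083.93 (≈ $6.1555 each)
Mar 12, sell 137: 137/501 × $3,083.93 → $843.31
Mar 13, sell 17: 17/364 × $2,240.62 → $104.64
Total COGS = $2,211.47 + $843.31 + $104.64 = $3,159.42
Ending inventory (cost pool remaining) = $2,135.98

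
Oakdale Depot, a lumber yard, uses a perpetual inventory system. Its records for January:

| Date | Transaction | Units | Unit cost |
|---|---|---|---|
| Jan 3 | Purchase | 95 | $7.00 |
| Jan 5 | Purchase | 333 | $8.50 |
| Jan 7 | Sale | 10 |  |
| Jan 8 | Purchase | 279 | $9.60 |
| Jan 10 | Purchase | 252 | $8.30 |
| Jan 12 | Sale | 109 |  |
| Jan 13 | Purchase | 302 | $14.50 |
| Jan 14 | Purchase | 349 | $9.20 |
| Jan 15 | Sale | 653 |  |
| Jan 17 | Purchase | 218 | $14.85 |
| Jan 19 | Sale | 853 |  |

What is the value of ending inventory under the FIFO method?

Ending inventory = $3,014.55

Jan 7, 10 sold [FIFO — oldest first]: 10 @ $7.00 = $70.00
Jan 12, 109 sold [FIFO — oldest first]: 85 @ $7.00 + 24 @ $8.50 = $799.00
Jan 15, 653 sold [FIFO — oldest first]: 309 @ $8.50 + 279 @ $9.60 + 65 @ $8.30 = $5,844.40
Jan 19, 853 sold [FIFO — oldest first]: 187 @ $8.30 + 302 @ $14.50 + 349 @ $9.20 + 15 @ $14.85 = $9,364.65
Total COGS = $70.00 + $799.00 + $5,844.40 + $9,364.65 = $16,078.05
Ending inventory: 203 @ $14.85 = $3,014.55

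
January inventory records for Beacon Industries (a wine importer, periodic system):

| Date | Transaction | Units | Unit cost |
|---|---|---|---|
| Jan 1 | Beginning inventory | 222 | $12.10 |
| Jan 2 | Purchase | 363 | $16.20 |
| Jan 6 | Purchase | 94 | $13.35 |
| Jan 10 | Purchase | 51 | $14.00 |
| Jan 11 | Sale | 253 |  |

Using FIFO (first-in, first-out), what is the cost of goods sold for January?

COGS = $3,188.40

Jan 11, 253 sold [FIFO — oldest first]: 222 @ $12.10 + 31 @ $16.20 = $3,188.40
Ending inventory: 332 @ $16.20 + 94 @ $13.35 + 51 @ $14.00 = $7,347.30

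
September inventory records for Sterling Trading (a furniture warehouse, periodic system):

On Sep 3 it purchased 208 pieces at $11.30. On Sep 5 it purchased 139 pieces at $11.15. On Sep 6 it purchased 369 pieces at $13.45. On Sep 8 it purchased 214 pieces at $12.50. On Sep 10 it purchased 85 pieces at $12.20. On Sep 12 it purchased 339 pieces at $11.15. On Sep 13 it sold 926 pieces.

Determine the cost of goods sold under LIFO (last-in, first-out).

Sep 13, 926 sold [LIFO — newest first]: 339 @ $11.15 + 85 @ $12.20 + 214 @ $12.50 + 288 @ $13.45 = $11,365.45
Ending inventory: 208 @ $11.30 + 139 @ $11.15 + 81 @ $13.45 = $4,989.70

COGS = $11,365.45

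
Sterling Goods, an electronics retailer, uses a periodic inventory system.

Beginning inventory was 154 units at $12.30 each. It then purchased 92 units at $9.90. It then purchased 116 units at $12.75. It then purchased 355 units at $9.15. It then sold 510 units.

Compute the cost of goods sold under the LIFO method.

COGS = $5,113.35

Sale 1 (510) [LIFO — newest first]: 355 @ $9.15 + 116 @ $12.75 + 39 @ $9.90 = $5,113.35
Ending inventory: 154 @ $12.30 + 53 @ $9.90 = $2,418.90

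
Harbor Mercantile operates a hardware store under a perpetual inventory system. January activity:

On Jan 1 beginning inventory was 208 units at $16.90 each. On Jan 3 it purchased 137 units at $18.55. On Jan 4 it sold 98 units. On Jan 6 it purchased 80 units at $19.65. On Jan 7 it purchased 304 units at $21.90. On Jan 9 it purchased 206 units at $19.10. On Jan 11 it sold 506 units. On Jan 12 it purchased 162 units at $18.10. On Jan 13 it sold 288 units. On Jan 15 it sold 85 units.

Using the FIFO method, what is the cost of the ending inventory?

Ending inventory = $2,172.00

Jan 4, 98 sold [FIFO — oldest first]: 98 @ $16.90 = $1,656.20
Jan 11, 506 sold [FIFO — oldest first]: 110 @ $16.90 + 137 @ $18.55 + 80 @ $19.65 + 179 @ $21.90 = $9,892.45
Jan 13, 288 sold [FIFO — oldest first]: 125 @ $21.90 + 163 @ $19.10 = $5,850.80
Jan 15, 85 sold [FIFO — oldest first]: 43 @ $19.10 + 42 @ $18.10 = $1,581.50
Total COGS = $1,656.20 + $9,892.45 + $5,850.80 + $1,581.50 = $18,980.95
Ending inventory: 120 @ $18.10 = $2,172.00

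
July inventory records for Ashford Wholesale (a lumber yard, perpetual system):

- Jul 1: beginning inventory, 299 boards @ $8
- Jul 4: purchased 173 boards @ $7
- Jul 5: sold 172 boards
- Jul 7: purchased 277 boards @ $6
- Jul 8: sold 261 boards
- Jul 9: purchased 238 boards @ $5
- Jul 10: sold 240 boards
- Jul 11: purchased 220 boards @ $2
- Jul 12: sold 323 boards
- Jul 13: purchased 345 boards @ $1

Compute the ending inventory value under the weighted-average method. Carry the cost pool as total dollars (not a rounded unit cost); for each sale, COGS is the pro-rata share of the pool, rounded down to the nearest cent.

Ending inventory = $1,270.10

After Jul 1: 299 on hand, pool $2,392.00 (≈ $8.0000 each)
After Jul 4: 472 on hand, pool $3,603.00 (≈ $7.6335 each)
Jul 5, sell 172: 172/472 × $3,603.00 → $1,312.95
After Jul 7: 577 on hand, pool $3,952.05 (≈ $6.8493 each)
Jul 8, sell 261: 261/577 × $3,952.05 → $1,787.66
After Jul 9: 554 on hand, pool $3,354.39 (≈ $6.0549 each)
Jul 10, sell 240: 240/554 × $3,354.39 → $1,453.16
After Jul 11: 534 on hand, pool $2,341.23 (≈ $4.3843 each)
Jul 12, sell 323: 323/534 × $2,341.23 → $1,416.13
After Jul 13: 556 on hand, pool $1,270.10 (≈ $2.2844 each)
Total COGS = $1,312.95 + $1,787.66 + $1,453.16 + $1,416.13 = $5,969.90
Ending inventory (cost pool remaining) = $1,270.10
Check: goods available $7,240.00 = COGS $5,969.90 + ending $1,270.10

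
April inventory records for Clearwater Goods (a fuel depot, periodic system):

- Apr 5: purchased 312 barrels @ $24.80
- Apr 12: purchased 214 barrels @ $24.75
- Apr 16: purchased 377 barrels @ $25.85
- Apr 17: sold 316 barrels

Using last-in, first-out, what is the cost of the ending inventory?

Ending inventory = $14,610.95

Apr 17, 316 sold [LIFO — newest first]: 316 @ $25.85 = $8,168.60
Ending inventory: 312 @ $24.80 + 214 @ $24.75 + 61 @ $25.85 = $14,610.95
Check: goods available $22,779.55 = COGS $8,168.60 + ending $14,610.95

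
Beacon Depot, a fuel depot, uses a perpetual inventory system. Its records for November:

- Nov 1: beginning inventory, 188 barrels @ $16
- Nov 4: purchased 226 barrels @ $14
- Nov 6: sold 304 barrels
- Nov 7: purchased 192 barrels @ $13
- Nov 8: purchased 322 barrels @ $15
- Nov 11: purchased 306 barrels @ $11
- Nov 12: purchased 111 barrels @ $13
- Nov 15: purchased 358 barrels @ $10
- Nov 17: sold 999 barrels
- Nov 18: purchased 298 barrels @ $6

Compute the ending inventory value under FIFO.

Nov 6, 304 sold [FIFO — oldest first]: 188 @ $16 + 116 @ $14 = $4,632
Nov 17, 999 sold [FIFO — oldest first]: 110 @ $14 + 192 @ $13 + 322 @ $15 + 306 @ $11 + 69 @ $13 = $13,129
Total COGS = $4,632 + $13,129 = $17,761
Ending inventory: 42 @ $13 + 358 @ $10 + 298 @ $6 = $5,914
Check: goods available $23,675 = COGS $17,761 + ending $5,914

Ending inventory = $5,914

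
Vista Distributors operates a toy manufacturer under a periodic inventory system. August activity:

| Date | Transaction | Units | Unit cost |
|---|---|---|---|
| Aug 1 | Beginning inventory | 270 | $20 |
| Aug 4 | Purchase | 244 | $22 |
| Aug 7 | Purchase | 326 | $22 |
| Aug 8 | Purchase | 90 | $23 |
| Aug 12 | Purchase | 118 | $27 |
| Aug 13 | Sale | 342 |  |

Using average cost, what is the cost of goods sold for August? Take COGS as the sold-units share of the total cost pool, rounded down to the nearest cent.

Aug 13, sell 342: 342/1048 × $23,196.00 → $7,569.68
Ending inventory (cost pool remaining) = $15,626.32

COGS = $7,569.68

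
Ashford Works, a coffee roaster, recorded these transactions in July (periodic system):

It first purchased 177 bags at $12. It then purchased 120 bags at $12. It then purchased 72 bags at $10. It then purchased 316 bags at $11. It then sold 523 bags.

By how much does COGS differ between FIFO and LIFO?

$162

FIFO COGS: 177 @ $12 + 120 @ $12 + 72 @ $10 + 154 @ $11 = $5,978
LIFO COGS: 316 @ $11 + 72 @ $10 + 120 @ $12 + 15 @ $12 = $5,816
Difference = |$5,978 − $5,816| = $162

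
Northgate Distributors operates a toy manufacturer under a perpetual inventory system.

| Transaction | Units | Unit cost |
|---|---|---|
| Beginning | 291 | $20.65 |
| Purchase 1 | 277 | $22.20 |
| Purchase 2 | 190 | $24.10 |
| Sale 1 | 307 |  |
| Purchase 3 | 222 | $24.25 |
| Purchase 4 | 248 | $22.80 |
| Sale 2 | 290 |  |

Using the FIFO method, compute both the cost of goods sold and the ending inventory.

COGS = $12,857.45; ending inventory = $14,918.00

Sale 1 (307) [FIFO — oldest first]: 291 @ $20.65 + 16 @ $22.20 = $6,364.35
Sale 2 (290) [FIFO — oldest first]: 261 @ $22.20 + 29 @ $24.10 = $6,493.10
Total COGS = $6,364.35 + $6,493.10 = $12,857.45
Ending inventory: 161 @ $24.10 + 222 @ $24.25 + 248 @ $22.80 = $14,918.00
Check: goods available $27,775.45 = COGS $12,857.45 + ending $14,918.00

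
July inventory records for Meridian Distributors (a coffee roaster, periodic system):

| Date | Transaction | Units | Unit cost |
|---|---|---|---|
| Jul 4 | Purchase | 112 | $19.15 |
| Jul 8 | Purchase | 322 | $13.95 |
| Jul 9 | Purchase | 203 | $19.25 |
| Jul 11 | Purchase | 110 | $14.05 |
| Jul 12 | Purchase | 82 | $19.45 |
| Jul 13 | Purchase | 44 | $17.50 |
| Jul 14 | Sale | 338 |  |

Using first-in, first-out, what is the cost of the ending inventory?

Jul 14, 338 sold [FIFO — oldest first]: 112 @ $19.15 + 226 @ $13.95 = $5,297.50
Ending inventory: 96 @ $13.95 + 203 @ $19.25 + 110 @ $14.05 + 82 @ $19.45 + 44 @ $17.50 = $9,157.35

Ending inventory = $9,157.35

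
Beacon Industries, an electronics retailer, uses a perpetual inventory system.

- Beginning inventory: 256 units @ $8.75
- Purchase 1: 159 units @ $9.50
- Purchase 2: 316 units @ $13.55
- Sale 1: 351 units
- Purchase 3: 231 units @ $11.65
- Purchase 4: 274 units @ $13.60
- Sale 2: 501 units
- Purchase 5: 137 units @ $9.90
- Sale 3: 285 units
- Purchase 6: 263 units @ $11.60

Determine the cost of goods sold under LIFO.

Sale 1 (351) [LIFO — newest first]: 316 @ $13.55 + 35 @ $9.50 = $4,614.30
Sale 2 (501) [LIFO — newest first]: 274 @ $13.60 + 227 @ $11.65 = $6,370.95
Sale 3 (285) [LIFO — newest first]: 137 @ $9.90 + 4 @ $11.65 + 124 @ $9.50 + 20 @ $8.75 = $2,755.90
Total COGS = $4,614.30 + $6,370.95 + $2,755.90 = $13,741.15
Ending inventory: 236 @ $8.75 + 263 @ $11.60 = $5,115.80

COGS = $13,741.15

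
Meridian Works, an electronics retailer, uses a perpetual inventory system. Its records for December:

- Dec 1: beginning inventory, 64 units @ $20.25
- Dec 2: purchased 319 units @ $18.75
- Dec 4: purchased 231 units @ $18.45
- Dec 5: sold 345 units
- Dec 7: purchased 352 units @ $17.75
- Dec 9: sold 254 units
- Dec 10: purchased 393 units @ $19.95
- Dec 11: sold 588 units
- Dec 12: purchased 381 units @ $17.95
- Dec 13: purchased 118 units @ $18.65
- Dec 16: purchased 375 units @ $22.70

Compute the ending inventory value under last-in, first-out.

Ending inventory = $20,873.15

Dec 5, 345 sold [LIFO — newest first]: 231 @ $18.45 + 114 @ $18.75 = $6,399.45
Dec 9, 254 sold [LIFO — newest first]: 254 @ $17.75 = $4,508.50
Dec 11, 588 sold [LIFO — newest first]: 393 @ $19.95 + 98 @ $17.75 + 97 @ $18.75 = $11,398.60
Total COGS = $6,399.45 + $4,508.50 + $11,398.60 = $22,306.55
Ending inventory: 64 @ $20.25 + 108 @ $18.75 + 381 @ $17.95 + 118 @ $18.65 + 375 @ $22.70 = $20,873.15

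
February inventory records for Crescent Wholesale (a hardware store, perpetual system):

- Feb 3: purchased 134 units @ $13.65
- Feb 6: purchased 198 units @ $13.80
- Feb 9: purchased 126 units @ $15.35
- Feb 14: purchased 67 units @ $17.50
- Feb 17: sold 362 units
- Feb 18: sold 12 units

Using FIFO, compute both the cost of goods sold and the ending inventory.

Feb 17, 362 sold [FIFO — oldest first]: 134 @ $13.65 + 198 @ $13.80 + 30 @ $15.35 = $5,022.00
Feb 18, 12 sold [FIFO — oldest first]: 12 @ $15.35 = $184.20
Total COGS = $5,022.00 + $184.20 = $5,206.20
Ending inventory: 84 @ $15.35 + 67 @ $17.50 = $2,461.90

COGS = $5,206.20; ending inventory = $2,461.90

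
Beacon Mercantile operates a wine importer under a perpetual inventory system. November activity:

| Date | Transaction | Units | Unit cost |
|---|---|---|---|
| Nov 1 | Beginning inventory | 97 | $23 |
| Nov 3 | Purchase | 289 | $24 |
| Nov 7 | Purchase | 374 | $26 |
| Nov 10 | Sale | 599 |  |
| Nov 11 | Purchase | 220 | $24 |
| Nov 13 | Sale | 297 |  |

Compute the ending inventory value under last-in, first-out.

Ending inventory = $1,932

Nov 10, 599 sold [LIFO — newest first]: 374 @ $26 + 225 @ $24 = $15,124
Nov 13, 297 sold [LIFO — newest first]: 220 @ $24 + 64 @ $24 + 13 @ $23 = $7,115
Total COGS = $15,124 + $7,115 = $22,239
Ending inventory: 84 @ $23 = $1,932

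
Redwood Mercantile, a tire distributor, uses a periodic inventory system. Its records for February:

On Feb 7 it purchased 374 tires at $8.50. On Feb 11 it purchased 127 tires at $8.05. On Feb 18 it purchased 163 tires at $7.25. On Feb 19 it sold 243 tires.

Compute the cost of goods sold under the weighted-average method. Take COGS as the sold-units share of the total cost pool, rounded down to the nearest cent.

Feb 19, sell 243: 243/664 × $5,383.10 → $1,970.02
Ending inventory (cost pool remaining) = $3,413.08

COGS = $1,970.02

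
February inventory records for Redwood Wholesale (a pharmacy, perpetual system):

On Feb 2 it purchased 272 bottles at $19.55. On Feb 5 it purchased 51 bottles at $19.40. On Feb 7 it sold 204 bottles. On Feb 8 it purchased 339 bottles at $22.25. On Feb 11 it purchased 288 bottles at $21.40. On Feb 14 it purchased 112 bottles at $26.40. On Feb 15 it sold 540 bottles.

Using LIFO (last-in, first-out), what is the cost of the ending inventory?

Feb 7, 204 sold [LIFO — newest first]: 51 @ $19.40 + 153 @ $19.55 = $3,980.55
Feb 15, 540 sold [LIFO — newest first]: 112 @ $26.40 + 288 @ $21.40 + 140 @ $22.25 = $12,235.00
Total COGS = $3,980.55 + $12,235.00 = $16,215.55
Ending inventory: 119 @ $19.55 + 199 @ $22.25 = $6,754.20
Check: goods available $22,969.75 = COGS $16,215.55 + ending $6,754.20

Ending inventory = $6,754.20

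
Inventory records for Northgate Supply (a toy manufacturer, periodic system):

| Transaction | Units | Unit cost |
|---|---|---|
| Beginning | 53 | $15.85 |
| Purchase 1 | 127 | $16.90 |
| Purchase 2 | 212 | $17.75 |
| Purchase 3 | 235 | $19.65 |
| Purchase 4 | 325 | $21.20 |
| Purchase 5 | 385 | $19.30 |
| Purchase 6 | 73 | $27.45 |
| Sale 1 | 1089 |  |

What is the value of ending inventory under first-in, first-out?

Sale 1 (1089) [FIFO — oldest first]: 53 @ $15.85 + 127 @ $16.90 + 212 @ $17.75 + 235 @ $19.65 + 325 @ $21.20 + 137 @ $19.30 = $20,901.20
Ending inventory: 248 @ $19.30 + 73 @ $27.45 = $6,790.25
Check: goods available $27,691.45 = COGS $20,901.20 + ending $6,790.25

Ending inventory = $6,790.25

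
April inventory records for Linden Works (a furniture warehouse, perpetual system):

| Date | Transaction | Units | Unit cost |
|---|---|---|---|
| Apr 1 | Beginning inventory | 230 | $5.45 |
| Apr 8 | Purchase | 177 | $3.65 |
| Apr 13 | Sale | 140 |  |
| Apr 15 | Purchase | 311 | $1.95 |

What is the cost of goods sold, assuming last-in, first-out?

Apr 13, 140 sold [LIFO — newest first]: 140 @ $3.65 = $511.00
Ending inventory: 230 @ $5.45 + 37 @ $3.65 + 311 @ $1.95 = $1,995.00

COGS = $511.00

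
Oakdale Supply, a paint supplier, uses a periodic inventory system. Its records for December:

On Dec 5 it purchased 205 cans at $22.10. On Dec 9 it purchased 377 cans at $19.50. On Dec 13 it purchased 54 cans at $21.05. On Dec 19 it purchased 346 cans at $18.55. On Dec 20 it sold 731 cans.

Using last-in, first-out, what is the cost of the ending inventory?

Dec 20, 731 sold [LIFO — newest first]: 346 @ $18.55 + 54 @ $21.05 + 331 @ $19.50 = $14,009.50
Ending inventory: 205 @ $22.10 + 46 @ $19.50 = $5,427.50

Ending inventory = $5,427.50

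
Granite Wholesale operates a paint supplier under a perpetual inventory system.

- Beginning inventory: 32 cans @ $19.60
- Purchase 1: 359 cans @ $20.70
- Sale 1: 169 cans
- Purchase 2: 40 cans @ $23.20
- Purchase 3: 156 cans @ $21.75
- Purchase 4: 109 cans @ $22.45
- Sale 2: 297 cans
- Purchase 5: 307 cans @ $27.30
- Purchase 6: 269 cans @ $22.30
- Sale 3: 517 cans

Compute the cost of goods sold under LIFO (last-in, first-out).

COGS = $22,849.85

Sale 1 (169) [LIFO — newest first]: 169 @ $20.70 = $3,498.30
Sale 2 (297) [LIFO — newest first]: 109 @ $22.45 + 156 @ $21.75 + 32 @ $23.20 = $6,582.45
Sale 3 (517) [LIFO — newest first]: 269 @ $22.30 + 248 @ $27.30 = $12,769.10
Total COGS = $3,498.30 + $6,582.45 + $12,769.10 = $22,849.85
Ending inventory: 32 @ $19.60 + 190 @ $20.70 + 8 @ $23.20 + 59 @ $27.30 = $6,356.50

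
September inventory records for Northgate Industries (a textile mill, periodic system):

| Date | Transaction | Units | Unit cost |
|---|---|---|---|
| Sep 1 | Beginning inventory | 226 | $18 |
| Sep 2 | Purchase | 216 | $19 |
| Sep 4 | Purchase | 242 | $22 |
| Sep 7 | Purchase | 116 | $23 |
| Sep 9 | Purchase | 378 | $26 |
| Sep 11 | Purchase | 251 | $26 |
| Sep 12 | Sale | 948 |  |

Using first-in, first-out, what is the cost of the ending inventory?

Ending inventory = $12,506

Sep 12, 948 sold [FIFO — oldest first]: 226 @ $18 + 216 @ $19 + 242 @ $22 + 116 @ $23 + 148 @ $26 = $20,012
Ending inventory: 230 @ $26 + 251 @ $26 = $12,506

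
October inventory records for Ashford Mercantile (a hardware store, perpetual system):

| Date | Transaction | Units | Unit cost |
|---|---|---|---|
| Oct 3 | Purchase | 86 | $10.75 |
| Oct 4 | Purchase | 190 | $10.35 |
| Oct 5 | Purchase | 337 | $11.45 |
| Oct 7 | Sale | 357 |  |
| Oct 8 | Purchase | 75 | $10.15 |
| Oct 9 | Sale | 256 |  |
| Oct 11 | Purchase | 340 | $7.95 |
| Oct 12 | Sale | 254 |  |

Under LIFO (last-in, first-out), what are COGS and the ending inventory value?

Oct 7, 357 sold [LIFO — newest first]: 337 @ $11.45 + 20 @ $10.35 = $4,065.65
Oct 9, 256 sold [LIFO — newest first]: 75 @ $10.15 + 170 @ $10.35 + 11 @ $10.75 = $2,639.00
Oct 12, 254 sold [LIFO — newest first]: 254 @ $7.95 = $2,019.30
Total COGS = $4,065.65 + $2,639.00 + $2,019.30 = $8,723.95
Ending inventory: 75 @ $10.75 + 86 @ $7.95 = $1,489.95
Check: goods available $10,213.90 = COGS $8,723.95 + ending $1,489.95

COGS = $8,723.95; ending inventory = $1,489.95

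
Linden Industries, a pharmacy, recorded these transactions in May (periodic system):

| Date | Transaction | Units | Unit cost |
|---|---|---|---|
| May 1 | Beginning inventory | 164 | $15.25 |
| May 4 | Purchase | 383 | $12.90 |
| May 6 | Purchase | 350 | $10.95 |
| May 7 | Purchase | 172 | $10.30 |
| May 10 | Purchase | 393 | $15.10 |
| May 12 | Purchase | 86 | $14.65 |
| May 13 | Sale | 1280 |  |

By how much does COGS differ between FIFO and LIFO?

FIFO COGS: 164 @ $15.25 + 383 @ $12.90 + 350 @ $10.95 + 172 @ $10.30 + 211 @ $15.10 = $16,231.90
LIFO COGS: 86 @ $14.65 + 393 @ $15.10 + 172 @ $10.30 + 350 @ $10.95 + 279 @ $12.90 = $16,397.40
Difference = |$16,231.90 − $16,397.40| = $165.50

$165.50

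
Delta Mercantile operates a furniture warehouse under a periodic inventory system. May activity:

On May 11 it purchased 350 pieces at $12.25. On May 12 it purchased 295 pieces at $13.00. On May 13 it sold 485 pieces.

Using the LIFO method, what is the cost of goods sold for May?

May 13, 485 sold [LIFO — newest first]: 295 @ $13.00 + 190 @ $12.25 = $6,162.50
Ending inventory: 160 @ $12.25 = $1,960.00

COGS = $6,162.50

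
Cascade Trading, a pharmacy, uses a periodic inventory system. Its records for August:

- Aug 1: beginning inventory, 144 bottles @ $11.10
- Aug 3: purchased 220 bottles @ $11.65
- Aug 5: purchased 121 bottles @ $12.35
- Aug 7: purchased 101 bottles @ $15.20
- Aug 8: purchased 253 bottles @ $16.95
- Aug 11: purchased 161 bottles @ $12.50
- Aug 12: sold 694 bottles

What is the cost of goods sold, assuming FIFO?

Aug 12, 694 sold [FIFO — oldest first]: 144 @ $11.10 + 220 @ $11.65 + 121 @ $12.35 + 101 @ $15.20 + 108 @ $16.95 = $9,021.55
Ending inventory: 145 @ $16.95 + 161 @ $12.50 = $4,470.25
Check: goods available $13,491.80 = COGS $9,021.55 + ending $4,470.25

COGS = $9,021.55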